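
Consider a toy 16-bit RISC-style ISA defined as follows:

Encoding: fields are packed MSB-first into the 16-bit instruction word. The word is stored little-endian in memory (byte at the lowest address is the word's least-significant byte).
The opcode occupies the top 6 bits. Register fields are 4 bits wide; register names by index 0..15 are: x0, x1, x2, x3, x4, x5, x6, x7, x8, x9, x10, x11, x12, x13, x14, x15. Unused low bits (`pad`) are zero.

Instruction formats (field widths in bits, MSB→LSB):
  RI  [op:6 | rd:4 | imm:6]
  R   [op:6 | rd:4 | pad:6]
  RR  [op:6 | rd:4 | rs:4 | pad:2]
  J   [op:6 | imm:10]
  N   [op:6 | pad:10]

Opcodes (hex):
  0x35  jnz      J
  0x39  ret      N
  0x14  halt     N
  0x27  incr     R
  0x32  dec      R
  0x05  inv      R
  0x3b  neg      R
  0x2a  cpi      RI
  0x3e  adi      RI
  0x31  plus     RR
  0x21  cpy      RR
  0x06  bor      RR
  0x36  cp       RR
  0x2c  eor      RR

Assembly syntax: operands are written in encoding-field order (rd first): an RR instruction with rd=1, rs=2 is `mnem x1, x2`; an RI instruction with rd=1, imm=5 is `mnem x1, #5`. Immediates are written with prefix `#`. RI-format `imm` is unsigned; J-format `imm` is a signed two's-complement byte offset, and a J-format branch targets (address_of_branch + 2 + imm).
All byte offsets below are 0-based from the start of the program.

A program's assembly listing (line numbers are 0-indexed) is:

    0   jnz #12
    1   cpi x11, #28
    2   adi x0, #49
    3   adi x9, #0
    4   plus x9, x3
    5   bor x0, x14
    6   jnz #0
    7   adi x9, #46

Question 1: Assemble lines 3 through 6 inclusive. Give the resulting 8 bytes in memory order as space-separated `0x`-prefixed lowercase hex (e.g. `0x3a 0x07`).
L3: adi op=0x3e:6|rd=9:4|imm=0:6 ⇒ 0xfa40 ⇒ little 40 fa
L4: plus op=0x31:6|rd=9:4|rs=3:4|pad=0:2 ⇒ 0xc64c ⇒ little 4c c6
L5: bor op=0x6:6|rd=0:4|rs=14:4|pad=0:2 ⇒ 0x1838 ⇒ little 38 18
L6: jnz op=0x35:6|imm=0:10 ⇒ 0xd400 ⇒ little 00 d4

0x40 0xfa 0x4c 0xc6 0x38 0x18 0x00 0xd4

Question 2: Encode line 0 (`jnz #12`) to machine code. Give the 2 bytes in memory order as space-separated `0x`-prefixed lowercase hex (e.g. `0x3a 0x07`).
0x0c 0xd4

0. jnz fields op=0x35:6|imm=12:10 → word d40ch → 0c d4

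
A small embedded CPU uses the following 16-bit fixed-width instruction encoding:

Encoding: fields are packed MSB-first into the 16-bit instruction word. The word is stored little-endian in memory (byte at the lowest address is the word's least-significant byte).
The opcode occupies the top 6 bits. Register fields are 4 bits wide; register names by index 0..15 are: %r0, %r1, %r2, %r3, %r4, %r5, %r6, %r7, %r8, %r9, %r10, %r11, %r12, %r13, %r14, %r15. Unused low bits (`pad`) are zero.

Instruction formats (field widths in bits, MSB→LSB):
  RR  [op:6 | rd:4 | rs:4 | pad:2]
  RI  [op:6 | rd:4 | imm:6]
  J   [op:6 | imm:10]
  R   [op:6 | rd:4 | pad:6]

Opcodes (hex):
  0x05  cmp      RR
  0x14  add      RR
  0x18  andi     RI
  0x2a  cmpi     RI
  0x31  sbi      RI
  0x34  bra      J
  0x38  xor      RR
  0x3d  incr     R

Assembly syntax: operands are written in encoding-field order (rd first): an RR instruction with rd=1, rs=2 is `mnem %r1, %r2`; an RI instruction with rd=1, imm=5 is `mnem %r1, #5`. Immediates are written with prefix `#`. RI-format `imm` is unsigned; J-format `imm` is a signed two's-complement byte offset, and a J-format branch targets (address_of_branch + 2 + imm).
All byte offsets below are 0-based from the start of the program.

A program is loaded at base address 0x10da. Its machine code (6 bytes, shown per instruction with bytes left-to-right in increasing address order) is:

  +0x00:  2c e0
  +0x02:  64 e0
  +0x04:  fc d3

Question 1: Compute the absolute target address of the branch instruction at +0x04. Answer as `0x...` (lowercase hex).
off 0x04: read fc d3 as little → 0xd3fc
  opcode bits[15:10]=0x34: bra/J
  imm@[9:0]=0x3fc (s10→-4) ⇒ #-4
  target = base 0x10da + off 0x04 + 2 + imm -4 = 0x10dc

0x10dc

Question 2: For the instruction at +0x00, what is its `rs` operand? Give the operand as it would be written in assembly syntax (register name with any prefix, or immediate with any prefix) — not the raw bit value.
%r11

+0x00: 2c e0 ⇒ word 0xe02c (little)
  op=0xe02c>>10=0x38 ⇒ xor (RR)
  rd@[9:6]=0x0 ⇒ %r0
  rs@[5:2]=0xb ⇒ %r11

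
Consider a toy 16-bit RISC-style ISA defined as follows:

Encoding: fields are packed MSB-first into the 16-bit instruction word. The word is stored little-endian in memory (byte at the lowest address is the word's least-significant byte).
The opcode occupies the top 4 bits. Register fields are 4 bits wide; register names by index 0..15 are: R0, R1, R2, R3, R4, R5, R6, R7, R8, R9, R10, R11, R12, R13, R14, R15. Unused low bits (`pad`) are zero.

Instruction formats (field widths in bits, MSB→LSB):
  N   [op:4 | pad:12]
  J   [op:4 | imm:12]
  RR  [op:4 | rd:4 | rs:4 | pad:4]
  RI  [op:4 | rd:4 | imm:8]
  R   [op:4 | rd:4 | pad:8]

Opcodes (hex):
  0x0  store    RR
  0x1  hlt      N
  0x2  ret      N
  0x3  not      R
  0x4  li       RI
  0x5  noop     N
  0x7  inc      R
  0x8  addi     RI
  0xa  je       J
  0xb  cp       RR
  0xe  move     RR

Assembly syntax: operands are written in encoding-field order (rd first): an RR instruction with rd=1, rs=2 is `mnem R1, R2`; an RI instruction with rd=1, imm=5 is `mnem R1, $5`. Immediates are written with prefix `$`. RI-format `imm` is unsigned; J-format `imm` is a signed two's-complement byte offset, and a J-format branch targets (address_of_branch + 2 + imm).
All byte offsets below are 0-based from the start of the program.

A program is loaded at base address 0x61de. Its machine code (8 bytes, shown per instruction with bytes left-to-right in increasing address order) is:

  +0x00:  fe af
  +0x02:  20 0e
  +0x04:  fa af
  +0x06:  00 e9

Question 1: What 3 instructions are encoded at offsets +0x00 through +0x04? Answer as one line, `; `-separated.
je $-2; store R14, R2; je $-6

@+00  little-endian(fe af) = 0xaffe
  top 4b → 0xa → je [J]
  [11:0] imm=4094 (s12→-2) = $-2
@+02  little-endian(20 0e) = 0x0e20
  top 4b → 0x0 → store [RR]
  [11:8] rd=14 = R14
  [7:4] rs=2 = R2
@+04  little-endian(fa af) = 0xaffa
  top 4b → 0xa → je [J]
  [11:0] imm=4090 (s12→-6) = $-6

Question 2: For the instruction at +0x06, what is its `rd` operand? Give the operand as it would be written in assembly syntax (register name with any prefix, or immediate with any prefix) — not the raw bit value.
off 0x06: read 00 e9 as little → 0xe900
  top 4b → 0xe → move [RR]
  rd: (w>>8)&0xf=0x9 → R9
  rs: (w>>4)&0xf=0x0 → R0

R9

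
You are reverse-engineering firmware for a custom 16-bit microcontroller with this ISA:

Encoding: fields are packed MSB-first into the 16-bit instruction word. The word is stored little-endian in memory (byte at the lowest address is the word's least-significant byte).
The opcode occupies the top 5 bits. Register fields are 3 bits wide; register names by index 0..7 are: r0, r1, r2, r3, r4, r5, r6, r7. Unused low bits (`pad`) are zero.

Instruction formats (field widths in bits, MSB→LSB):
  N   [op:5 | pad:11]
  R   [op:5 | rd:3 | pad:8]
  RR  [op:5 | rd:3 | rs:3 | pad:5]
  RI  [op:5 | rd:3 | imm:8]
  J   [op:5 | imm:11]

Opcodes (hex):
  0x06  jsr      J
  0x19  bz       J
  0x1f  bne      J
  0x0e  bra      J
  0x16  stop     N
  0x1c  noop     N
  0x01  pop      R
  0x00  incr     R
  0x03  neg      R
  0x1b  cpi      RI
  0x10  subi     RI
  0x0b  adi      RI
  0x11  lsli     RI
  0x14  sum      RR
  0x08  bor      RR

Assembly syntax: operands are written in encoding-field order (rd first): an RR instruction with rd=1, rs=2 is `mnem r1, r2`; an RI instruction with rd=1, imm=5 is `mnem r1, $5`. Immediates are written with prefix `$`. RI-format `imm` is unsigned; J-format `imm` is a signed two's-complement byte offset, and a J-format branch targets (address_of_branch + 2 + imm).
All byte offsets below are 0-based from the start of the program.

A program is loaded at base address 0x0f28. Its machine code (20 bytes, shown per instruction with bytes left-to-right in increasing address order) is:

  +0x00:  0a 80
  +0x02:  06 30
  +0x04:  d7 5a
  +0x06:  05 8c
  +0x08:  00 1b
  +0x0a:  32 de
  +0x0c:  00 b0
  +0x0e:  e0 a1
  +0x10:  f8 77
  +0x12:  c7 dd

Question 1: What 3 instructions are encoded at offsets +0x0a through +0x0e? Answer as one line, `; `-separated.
cpi r6, $50; stop; sum r1, r7

[0a] 32 de → 0xde32
  top 5b → 0x1b → cpi [RI]
  rd: (w>>8)&0x7=0x6 → r6
  imm: (w>>0)&0xff=0x32 → $50
[0c] 00 b0 → 0xb000
  top 5b → 0x16 → stop [N]
[0e] e0 a1 → 0xa1e0
  top 5b → 0x14 → sum [RR]
  rd: (w>>8)&0x7=0x1 → r1
  rs: (w>>5)&0x7=0x7 → r7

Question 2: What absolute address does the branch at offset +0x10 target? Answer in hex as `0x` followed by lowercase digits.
+0x10: f8 77 ⇒ word 0x77f8 (little)
  opcode bits[15:11]=0xe: bra/J
  imm@[10:0]=0x7f8 (s11→-8) ⇒ $-8
  target = base 0x0f28 + off 0x10 + 2 + imm -8 = 0x0f32

0x0f32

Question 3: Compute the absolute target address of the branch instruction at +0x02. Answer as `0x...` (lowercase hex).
+0x02: 06 30 ⇒ word 0x3006 (little)
  opcode bits[15:11]=0x6: jsr/J
  imm@[10:0]=0x6 ⇒ $6
  target = base 0x0f28 + off 0x02 + 2 + imm 6 = 0x0f32

0x0f32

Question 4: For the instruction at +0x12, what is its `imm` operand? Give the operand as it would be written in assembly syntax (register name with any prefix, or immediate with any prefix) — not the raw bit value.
@+12  little-endian(c7 dd) = 0xddc7
  op=0xddc7>>11=0x1b ⇒ cpi (RI)
  rd: (w>>8)&0x7=0x5 → r5
  imm: (w>>0)&0xff=0xc7 → $199

$199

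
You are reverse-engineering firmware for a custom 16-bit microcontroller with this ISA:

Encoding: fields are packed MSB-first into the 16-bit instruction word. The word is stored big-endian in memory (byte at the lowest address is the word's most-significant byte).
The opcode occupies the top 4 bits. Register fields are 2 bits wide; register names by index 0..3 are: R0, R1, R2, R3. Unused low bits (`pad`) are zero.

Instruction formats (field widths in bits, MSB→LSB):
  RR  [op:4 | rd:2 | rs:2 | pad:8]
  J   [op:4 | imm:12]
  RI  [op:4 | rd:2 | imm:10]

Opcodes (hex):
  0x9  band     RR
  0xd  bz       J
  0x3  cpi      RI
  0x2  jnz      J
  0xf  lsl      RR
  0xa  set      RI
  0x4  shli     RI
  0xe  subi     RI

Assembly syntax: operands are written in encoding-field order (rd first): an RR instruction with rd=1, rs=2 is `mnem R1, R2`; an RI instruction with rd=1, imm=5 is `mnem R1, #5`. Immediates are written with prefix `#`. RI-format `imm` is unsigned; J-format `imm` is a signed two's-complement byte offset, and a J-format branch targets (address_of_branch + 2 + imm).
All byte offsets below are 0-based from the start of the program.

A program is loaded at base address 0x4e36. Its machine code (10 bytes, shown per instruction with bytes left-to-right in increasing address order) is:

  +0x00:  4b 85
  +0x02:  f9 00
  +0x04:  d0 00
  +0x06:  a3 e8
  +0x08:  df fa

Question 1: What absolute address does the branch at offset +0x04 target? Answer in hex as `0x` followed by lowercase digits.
0x4e3c

+0x04: d0 00 ⇒ word 0xd000 (big)
  op=0xd000>>12=0xd ⇒ bz (J)
  imm: (w>>0)&0xfff=0x0 → #0
  target = base 0x4e36 + off 0x04 + 2 + imm 0 = 0x4e3c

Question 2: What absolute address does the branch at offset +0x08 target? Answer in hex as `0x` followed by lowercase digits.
off 0x08: read df fa as big → 0xdffa
  op=0xdffa>>12=0xd ⇒ bz (J)
  imm: (w>>0)&0xfff=0xffa (s12→-6) → #-6
  target = base 0x4e36 + off 0x08 + 2 + imm -6 = 0x4e3a

0x4e3a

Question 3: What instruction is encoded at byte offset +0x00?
+0x00: 4b 85 ⇒ word 0x4b85 (big)
  opcode bits[15:12]=0x4: shli/RI
  rd@[11:10]=0x2 ⇒ R2
  imm@[9:0]=0x385 ⇒ #901

shli R2, #901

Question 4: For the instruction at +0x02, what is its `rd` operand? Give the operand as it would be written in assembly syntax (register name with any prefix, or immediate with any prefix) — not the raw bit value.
+0x02: f9 00 ⇒ word 0xf900 (big)
  top 4b → 0xf → lsl [RR]
  rd: (w>>10)&0x3=0x2 → R2
  rs: (w>>8)&0x3=0x1 → R1

R2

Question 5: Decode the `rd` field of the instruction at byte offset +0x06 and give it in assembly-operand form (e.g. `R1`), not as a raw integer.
@+06  big-endian(a3 e8) = 0xa3e8
  op=0xa3e8>>12=0xa ⇒ set (RI)
  [11:10] rd=0 = R0
  [9:0] imm=1000 = #1000

R0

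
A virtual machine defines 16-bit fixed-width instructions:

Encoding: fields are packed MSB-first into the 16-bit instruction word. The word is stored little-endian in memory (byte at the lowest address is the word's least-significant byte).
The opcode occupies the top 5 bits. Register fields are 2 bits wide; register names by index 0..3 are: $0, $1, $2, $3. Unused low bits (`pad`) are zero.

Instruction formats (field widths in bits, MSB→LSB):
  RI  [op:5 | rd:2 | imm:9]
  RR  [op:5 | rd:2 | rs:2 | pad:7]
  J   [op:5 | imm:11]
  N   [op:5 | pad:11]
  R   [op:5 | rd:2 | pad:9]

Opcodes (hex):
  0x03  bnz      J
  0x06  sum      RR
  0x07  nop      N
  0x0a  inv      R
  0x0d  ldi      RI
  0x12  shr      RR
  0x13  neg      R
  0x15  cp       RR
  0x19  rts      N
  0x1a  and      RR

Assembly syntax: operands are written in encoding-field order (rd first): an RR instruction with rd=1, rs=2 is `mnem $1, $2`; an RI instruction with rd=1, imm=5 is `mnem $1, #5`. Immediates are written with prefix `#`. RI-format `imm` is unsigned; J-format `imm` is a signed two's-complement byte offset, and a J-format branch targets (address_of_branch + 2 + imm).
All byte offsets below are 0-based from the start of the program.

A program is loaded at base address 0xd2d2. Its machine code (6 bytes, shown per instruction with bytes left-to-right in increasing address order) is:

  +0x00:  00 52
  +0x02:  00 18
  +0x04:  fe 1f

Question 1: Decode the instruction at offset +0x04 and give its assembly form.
[04] fe 1f → 0x1ffe
  op=0x1ffe>>11=0x3 ⇒ bnz (J)
  [10:0] imm=2046 (s11→-2) = #-2

bnz #-2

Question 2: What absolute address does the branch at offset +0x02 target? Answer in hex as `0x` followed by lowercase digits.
0xd2d6

[02] 00 18 → 0x1800
  op=0x1800>>11=0x3 ⇒ bnz (J)
  [10:0] imm=0 = #0
  target = base 0xd2d2 + off 0x02 + 2 + imm 0 = 0xd2d6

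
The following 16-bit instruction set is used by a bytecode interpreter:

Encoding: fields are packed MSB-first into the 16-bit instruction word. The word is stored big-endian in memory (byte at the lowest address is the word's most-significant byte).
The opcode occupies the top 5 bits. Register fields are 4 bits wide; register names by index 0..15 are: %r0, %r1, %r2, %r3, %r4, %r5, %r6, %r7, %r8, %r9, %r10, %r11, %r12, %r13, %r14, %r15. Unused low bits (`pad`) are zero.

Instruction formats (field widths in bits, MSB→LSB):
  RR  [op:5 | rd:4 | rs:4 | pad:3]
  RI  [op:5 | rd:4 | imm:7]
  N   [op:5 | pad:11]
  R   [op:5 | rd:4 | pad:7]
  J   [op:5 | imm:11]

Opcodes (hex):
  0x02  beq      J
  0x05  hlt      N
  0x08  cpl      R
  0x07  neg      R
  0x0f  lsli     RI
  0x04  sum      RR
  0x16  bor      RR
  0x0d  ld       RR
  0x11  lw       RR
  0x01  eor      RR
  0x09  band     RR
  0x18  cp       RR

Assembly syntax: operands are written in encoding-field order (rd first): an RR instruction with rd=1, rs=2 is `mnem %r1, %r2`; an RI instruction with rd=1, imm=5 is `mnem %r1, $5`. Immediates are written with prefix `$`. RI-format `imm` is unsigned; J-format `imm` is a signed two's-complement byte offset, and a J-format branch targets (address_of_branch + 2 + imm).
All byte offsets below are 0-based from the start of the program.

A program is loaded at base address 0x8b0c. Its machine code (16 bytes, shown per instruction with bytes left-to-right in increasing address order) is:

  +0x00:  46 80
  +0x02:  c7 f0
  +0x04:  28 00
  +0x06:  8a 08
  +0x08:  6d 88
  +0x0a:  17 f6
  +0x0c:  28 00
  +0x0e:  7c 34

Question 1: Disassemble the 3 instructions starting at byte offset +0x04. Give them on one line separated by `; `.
+0x04: 28 00 ⇒ word 0x2800 (big)
  op=0x2800>>11=0x5 ⇒ hlt (N)
+0x06: 8a 08 ⇒ word 0x8a08 (big)
  op=0x8a08>>11=0x11 ⇒ lw (RR)
  [10:7] rd=4 = %r4
  [6:3] rs=1 = %r1
+0x08: 6d 88 ⇒ word 0x6d88 (big)
  op=0x6d88>>11=0xd ⇒ ld (RR)
  [10:7] rd=11 = %r11
  [6:3] rs=1 = %r1

hlt; lw %r4, %r1; ld %r11, %r1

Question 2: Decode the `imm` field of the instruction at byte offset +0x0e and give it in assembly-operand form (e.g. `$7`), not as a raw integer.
off 0x0e: read 7c 34 as big → 0x7c34
  opcode bits[15:11]=0xf: lsli/RI
  rd@[10:7]=0x8 ⇒ %r8
  imm@[6:0]=0x34 ⇒ $52

$52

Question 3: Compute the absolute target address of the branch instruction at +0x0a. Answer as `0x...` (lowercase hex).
off 0x0a: read 17 f6 as big → 0x17f6
  op=0x17f6>>11=0x2 ⇒ beq (J)
  imm: (w>>0)&0x7ff=0x7f6 (s11→-10) → $-10
  target = base 0x8b0c + off 0x0a + 2 + imm -10 = 0x8b0e

0x8b0e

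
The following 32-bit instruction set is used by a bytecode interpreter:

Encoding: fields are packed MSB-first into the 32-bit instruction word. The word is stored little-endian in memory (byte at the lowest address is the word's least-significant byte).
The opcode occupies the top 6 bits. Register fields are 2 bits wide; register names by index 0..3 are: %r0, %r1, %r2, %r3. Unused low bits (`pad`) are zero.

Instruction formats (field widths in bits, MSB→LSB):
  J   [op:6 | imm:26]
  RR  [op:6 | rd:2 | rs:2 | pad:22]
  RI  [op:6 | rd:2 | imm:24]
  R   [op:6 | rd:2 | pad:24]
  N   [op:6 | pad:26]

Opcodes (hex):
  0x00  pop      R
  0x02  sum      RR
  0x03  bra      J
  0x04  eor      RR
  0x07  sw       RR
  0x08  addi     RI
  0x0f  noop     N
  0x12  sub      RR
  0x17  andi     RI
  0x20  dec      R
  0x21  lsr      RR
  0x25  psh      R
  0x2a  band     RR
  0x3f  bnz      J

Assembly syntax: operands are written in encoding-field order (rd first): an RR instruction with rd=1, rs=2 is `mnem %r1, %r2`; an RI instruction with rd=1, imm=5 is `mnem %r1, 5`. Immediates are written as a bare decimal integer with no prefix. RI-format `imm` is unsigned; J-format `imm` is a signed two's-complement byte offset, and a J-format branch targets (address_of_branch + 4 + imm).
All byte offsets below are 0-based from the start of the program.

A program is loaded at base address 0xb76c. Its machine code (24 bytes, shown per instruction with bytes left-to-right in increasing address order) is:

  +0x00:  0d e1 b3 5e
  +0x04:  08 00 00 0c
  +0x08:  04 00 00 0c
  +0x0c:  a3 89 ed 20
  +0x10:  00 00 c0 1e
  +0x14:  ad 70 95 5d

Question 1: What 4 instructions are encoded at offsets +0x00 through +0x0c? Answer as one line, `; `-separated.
andi %r2, 11788557; bra 8; bra 4; addi %r0, 15567267

+0x00: 0d e1 b3 5e ⇒ word 0x5eb3e10d (little)
  op=0x5eb3e10d>>26=0x17 ⇒ andi (RI)
  rd@[25:24]=0x2 ⇒ %r2
  imm@[23:0]=0xb3e10d ⇒ 11788557
+0x04: 08 00 00 0c ⇒ word 0x0c000008 (little)
  op=0x0c000008>>26=0x3 ⇒ bra (J)
  imm@[25:0]=0x8 ⇒ 8
+0x08: 04 00 00 0c ⇒ word 0x0c000004 (little)
  op=0x0c000004>>26=0x3 ⇒ bra (J)
  imm@[25:0]=0x4 ⇒ 4
+0x0c: a3 89 ed 20 ⇒ word 0x20ed89a3 (little)
  op=0x20ed89a3>>26=0x8 ⇒ addi (RI)
  rd@[25:24]=0x0 ⇒ %r0
  imm@[23:0]=0xed89a3 ⇒ 15567267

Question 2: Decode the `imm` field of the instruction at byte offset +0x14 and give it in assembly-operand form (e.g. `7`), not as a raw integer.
9793709

[14] ad 70 95 5d → 0x5d9570ad
  opcode bits[31:26]=0x17: andi/RI
  rd@[25:24]=0x1 ⇒ %r1
  imm@[23:0]=0x9570ad ⇒ 9793709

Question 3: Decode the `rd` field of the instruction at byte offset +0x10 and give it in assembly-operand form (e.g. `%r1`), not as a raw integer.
%r2

off 0x10: read 00 00 c0 1e as little → 0x1ec00000
  top 6b → 0x7 → sw [RR]
  rd@[25:24]=0x2 ⇒ %r2
  rs@[23:22]=0x3 ⇒ %r3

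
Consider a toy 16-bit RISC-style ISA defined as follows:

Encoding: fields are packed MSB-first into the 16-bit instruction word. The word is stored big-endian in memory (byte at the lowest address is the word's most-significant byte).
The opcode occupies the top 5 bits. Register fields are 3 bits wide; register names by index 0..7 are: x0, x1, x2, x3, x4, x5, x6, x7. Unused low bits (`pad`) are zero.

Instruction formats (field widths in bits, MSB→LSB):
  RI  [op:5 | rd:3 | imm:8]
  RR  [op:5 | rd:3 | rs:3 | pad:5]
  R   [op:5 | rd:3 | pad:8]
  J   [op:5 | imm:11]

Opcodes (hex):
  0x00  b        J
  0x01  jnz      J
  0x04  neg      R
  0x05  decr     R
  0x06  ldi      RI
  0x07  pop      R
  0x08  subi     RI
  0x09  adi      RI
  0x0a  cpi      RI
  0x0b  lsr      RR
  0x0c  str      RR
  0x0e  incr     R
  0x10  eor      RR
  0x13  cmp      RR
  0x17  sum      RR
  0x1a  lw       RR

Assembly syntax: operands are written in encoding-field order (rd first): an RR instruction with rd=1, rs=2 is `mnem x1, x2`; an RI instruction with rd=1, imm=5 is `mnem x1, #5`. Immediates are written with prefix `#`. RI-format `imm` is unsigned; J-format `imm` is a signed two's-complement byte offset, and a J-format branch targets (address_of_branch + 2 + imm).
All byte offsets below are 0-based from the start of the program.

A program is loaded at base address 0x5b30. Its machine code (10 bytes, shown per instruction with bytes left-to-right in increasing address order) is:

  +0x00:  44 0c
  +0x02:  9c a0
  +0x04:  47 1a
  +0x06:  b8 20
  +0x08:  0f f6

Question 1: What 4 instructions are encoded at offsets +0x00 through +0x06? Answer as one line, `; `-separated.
off 0x00: read 44 0c as big → 0x440c
  top 5b → 0x8 → subi [RI]
  [10:8] rd=4 = x4
  [7:0] imm=12 = #12
off 0x02: read 9c a0 as big → 0x9ca0
  top 5b → 0x13 → cmp [RR]
  [10:8] rd=4 = x4
  [7:5] rs=5 = x5
off 0x04: read 47 1a as big → 0x471a
  top 5b → 0x8 → subi [RI]
  [10:8] rd=7 = x7
  [7:0] imm=26 = #26
off 0x06: read b8 20 as big → 0xb820
  top 5b → 0x17 → sum [RR]
  [10:8] rd=0 = x0
  [7:5] rs=1 = x1

subi x4, #12; cmp x4, x5; subi x7, #26; sum x0, x1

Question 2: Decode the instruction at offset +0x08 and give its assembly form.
jnz #-10

@+08  big-endian(0f f6) = 0x0ff6
  top 5b → 0x1 → jnz [J]
  [10:0] imm=2038 (s11→-10) = #-10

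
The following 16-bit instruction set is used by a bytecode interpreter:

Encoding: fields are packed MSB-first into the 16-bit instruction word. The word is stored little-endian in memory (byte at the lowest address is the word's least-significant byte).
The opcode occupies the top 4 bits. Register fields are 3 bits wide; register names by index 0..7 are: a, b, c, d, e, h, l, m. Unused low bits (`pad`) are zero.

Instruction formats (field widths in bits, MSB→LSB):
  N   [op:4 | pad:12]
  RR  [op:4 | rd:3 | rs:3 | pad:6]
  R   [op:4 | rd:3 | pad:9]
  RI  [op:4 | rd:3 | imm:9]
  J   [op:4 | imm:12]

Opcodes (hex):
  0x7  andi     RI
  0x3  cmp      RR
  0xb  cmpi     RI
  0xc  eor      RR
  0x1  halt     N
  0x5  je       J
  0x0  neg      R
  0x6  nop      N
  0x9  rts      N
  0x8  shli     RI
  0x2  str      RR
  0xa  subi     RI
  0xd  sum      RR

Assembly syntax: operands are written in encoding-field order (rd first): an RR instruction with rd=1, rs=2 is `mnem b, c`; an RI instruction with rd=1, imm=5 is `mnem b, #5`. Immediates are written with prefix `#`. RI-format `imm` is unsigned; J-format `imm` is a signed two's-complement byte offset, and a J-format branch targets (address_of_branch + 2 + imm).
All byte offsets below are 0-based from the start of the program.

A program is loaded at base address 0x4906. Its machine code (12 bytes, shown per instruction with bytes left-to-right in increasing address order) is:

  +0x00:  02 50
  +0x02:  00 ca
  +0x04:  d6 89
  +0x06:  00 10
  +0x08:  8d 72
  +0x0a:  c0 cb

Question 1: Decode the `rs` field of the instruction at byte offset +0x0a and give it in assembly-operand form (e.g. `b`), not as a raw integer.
m

+0x0a: c0 cb ⇒ word 0xcbc0 (little)
  op=0xcbc0>>12=0xc ⇒ eor (RR)
  rd@[11:9]=0x5 ⇒ h
  rs@[8:6]=0x7 ⇒ m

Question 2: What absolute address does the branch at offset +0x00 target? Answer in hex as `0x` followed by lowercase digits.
+0x00: 02 50 ⇒ word 0x5002 (little)
  opcode bits[15:12]=0x5: je/J
  imm@[11:0]=0x2 ⇒ #2
  target = base 0x4906 + off 0x00 + 2 + imm 2 = 0x490a

0x490a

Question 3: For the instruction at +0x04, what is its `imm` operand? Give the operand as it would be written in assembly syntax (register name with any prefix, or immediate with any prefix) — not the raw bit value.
@+04  little-endian(d6 89) = 0x89d6
  top 4b → 0x8 → shli [RI]
  [11:9] rd=4 = e
  [8:0] imm=470 = #470

#470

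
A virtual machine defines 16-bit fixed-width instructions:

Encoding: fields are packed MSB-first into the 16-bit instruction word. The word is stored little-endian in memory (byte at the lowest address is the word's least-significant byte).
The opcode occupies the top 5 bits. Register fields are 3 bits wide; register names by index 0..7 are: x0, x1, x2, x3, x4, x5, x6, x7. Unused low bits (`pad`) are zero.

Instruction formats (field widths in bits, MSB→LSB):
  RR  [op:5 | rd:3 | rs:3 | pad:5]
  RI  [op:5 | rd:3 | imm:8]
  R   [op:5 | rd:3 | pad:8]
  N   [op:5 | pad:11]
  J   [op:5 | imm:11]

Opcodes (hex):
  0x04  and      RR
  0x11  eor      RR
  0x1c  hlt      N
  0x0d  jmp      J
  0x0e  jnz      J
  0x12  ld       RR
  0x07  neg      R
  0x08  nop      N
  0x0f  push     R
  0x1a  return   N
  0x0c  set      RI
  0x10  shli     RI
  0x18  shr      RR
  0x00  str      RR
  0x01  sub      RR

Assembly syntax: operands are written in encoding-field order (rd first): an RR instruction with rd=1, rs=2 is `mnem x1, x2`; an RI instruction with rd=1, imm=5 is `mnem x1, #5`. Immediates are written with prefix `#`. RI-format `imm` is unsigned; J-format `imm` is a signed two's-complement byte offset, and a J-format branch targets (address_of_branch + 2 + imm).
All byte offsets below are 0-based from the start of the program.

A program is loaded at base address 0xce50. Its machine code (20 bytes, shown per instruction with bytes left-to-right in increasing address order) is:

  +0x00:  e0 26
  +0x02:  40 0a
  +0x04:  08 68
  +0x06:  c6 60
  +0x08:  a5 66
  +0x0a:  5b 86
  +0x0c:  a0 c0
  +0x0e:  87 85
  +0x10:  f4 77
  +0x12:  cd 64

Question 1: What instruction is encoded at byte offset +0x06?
off 0x06: read c6 60 as little → 0x60c6
  op=0x60c6>>11=0xc ⇒ set (RI)
  [10:8] rd=0 = x0
  [7:0] imm=198 = #198

set x0, #198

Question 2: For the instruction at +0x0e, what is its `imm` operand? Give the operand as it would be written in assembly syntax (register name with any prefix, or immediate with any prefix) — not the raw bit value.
#135

+0x0e: 87 85 ⇒ word 0x8587 (little)
  top 5b → 0x10 → shli [RI]
  rd@[10:8]=0x5 ⇒ x5
  imm@[7:0]=0x87 ⇒ #135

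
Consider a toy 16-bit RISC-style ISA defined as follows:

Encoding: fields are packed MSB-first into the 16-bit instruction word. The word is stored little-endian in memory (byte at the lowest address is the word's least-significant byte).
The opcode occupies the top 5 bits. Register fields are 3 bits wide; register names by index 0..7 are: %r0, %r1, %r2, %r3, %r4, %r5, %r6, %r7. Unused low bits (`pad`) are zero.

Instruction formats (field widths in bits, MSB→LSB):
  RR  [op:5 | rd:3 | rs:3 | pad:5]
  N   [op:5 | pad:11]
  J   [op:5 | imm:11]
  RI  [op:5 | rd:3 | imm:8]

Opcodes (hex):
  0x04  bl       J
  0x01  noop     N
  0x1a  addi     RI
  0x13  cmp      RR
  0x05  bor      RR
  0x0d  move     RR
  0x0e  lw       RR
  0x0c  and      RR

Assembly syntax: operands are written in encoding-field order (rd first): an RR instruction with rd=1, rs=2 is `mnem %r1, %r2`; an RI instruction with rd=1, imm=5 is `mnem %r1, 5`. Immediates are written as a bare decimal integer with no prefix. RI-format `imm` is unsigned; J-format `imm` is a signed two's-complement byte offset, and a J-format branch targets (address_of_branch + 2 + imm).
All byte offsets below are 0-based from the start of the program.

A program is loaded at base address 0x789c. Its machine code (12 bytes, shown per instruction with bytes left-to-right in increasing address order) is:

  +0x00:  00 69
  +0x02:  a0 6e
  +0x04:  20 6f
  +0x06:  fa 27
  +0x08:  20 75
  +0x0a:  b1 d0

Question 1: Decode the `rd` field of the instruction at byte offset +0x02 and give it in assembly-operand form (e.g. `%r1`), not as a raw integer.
%r6

+0x02: a0 6e ⇒ word 0x6ea0 (little)
  top 5b → 0xd → move [RR]
  rd@[10:8]=0x6 ⇒ %r6
  rs@[7:5]=0x5 ⇒ %r5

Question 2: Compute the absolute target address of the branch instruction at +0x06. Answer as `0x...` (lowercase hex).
0x789e

off 0x06: read fa 27 as little → 0x27fa
  opcode bits[15:11]=0x4: bl/J
  [10:0] imm=2042 (s11→-6) = -6
  target = base 0x789c + off 0x06 + 2 + imm -6 = 0x789e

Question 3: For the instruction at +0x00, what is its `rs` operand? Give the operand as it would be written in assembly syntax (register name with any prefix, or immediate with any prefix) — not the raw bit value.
%r0

+0x00: 00 69 ⇒ word 0x6900 (little)
  opcode bits[15:11]=0xd: move/RR
  rd: (w>>8)&0x7=0x1 → %r1
  rs: (w>>5)&0x7=0x0 → %r0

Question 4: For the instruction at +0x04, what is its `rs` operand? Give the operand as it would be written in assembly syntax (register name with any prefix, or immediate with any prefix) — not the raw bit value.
[04] 20 6f → 0x6f20
  opcode bits[15:11]=0xd: move/RR
  rd: (w>>8)&0x7=0x7 → %r7
  rs: (w>>5)&0x7=0x1 → %r1

%r1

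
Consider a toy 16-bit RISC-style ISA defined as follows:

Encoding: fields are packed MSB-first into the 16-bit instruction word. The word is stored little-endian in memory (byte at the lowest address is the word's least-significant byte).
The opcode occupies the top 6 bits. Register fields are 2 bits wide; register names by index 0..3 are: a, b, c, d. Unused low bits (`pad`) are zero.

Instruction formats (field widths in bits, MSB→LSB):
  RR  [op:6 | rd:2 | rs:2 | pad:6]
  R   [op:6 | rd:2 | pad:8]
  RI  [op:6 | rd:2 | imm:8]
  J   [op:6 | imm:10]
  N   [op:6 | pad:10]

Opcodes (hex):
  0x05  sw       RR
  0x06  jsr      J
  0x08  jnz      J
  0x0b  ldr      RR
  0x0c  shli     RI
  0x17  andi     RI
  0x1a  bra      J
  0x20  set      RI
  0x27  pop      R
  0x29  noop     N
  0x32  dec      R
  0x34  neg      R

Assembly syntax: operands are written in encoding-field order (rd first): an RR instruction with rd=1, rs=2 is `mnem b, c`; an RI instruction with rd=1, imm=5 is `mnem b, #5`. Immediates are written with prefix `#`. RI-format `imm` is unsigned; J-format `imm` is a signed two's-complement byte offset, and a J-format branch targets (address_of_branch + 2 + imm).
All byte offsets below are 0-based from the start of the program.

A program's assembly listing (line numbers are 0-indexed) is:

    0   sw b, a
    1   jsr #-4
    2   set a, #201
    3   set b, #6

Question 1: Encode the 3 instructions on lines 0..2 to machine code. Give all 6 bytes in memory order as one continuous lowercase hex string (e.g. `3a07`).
0015fc1bc980

L0: sw op=0x5:6|rd=1:2|rs=0:2|pad=0:6 ⇒ 0x1500 ⇒ little 00 15
L1: jsr op=0x6:6|imm=-4:10 ⇒ 0x1bfc ⇒ little fc 1b
L2: set op=0x20:6|rd=0:2|imm=201:8 ⇒ 0x80c9 ⇒ little c9 80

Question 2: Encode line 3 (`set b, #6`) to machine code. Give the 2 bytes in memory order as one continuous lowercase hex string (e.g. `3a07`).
0681

line 3 (set): pack op=0x20:6|rd=1:2|imm=6:8 = 0x8106; little→ 06 81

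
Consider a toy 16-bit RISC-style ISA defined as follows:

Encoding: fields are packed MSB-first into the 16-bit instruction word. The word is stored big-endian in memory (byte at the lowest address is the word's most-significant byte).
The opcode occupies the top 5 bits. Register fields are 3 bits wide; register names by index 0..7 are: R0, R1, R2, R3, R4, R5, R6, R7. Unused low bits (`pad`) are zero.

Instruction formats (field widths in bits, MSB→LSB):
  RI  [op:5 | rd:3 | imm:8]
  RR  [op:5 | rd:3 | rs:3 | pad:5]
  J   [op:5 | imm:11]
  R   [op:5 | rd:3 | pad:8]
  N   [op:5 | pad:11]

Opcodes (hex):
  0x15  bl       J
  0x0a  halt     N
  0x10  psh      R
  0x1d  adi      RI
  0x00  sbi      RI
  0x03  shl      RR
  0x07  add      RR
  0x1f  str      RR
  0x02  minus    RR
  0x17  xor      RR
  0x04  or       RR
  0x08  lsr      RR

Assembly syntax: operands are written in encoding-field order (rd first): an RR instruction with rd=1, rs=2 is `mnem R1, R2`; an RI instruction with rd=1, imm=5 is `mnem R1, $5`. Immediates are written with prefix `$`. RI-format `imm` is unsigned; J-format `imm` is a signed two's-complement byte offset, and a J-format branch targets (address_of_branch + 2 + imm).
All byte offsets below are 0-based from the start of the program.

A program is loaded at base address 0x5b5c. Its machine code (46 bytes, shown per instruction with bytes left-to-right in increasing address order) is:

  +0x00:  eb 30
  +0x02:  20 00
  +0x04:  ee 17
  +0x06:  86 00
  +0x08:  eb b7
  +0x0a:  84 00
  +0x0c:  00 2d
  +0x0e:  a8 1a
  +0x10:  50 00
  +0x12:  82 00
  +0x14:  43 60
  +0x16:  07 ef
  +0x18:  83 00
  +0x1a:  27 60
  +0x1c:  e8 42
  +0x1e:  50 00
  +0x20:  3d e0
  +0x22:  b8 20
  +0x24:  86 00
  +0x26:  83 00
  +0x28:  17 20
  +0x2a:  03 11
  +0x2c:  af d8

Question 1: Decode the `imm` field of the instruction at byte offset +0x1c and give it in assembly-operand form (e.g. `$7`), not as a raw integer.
$66

off 0x1c: read e8 42 as big → 0xe842
  opcode bits[15:11]=0x1d: adi/RI
  rd@[10:8]=0x0 ⇒ R0
  imm@[7:0]=0x42 ⇒ $66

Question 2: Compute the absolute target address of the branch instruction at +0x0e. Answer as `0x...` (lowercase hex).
@+0e  big-endian(a8 1a) = 0xa81a
  op=0xa81a>>11=0x15 ⇒ bl (J)
  [10:0] imm=26 = $26
  target = base 0x5b5c + off 0x0e + 2 + imm 26 = 0x5b86

0x5b86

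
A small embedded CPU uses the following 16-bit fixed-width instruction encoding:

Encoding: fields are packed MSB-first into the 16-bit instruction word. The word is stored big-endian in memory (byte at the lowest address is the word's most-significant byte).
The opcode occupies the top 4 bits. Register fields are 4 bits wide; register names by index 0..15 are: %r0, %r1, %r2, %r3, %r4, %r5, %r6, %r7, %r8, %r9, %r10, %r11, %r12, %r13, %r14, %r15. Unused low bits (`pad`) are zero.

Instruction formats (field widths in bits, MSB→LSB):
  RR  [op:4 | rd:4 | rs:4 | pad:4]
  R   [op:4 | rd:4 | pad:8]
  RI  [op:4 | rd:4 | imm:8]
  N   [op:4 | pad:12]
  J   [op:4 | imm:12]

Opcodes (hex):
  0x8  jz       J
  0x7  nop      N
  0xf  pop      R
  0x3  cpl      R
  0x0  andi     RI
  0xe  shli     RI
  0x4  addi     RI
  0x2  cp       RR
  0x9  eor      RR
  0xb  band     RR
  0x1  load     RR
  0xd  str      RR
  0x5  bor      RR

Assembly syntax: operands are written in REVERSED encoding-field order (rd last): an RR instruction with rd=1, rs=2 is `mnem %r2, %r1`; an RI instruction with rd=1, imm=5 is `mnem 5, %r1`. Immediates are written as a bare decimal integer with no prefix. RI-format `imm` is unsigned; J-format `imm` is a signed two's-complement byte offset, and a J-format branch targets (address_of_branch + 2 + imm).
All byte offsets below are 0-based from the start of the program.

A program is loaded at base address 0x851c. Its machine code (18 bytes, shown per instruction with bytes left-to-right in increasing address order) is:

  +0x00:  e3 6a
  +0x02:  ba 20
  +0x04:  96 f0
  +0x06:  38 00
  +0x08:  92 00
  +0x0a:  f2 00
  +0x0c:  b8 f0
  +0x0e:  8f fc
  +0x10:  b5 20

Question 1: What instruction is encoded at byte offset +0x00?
shli 106, %r3

@+00  big-endian(e3 6a) = 0xe36a
  op=0xe36a>>12=0xe ⇒ shli (RI)
  rd: (w>>8)&0xf=0x3 → %r3
  imm: (w>>0)&0xff=0x6a → 106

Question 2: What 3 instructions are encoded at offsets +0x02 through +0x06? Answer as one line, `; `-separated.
@+02  big-endian(ba 20) = 0xba20
  top 4b → 0xb → band [RR]
  [11:8] rd=10 = %r10
  [7:4] rs=2 = %r2
@+04  big-endian(96 f0) = 0x96f0
  top 4b → 0x9 → eor [RR]
  [11:8] rd=6 = %r6
  [7:4] rs=15 = %r15
@+06  big-endian(38 00) = 0x3800
  top 4b → 0x3 → cpl [R]
  [11:8] rd=8 = %r8

band %r2, %r10; eor %r15, %r6; cpl %r8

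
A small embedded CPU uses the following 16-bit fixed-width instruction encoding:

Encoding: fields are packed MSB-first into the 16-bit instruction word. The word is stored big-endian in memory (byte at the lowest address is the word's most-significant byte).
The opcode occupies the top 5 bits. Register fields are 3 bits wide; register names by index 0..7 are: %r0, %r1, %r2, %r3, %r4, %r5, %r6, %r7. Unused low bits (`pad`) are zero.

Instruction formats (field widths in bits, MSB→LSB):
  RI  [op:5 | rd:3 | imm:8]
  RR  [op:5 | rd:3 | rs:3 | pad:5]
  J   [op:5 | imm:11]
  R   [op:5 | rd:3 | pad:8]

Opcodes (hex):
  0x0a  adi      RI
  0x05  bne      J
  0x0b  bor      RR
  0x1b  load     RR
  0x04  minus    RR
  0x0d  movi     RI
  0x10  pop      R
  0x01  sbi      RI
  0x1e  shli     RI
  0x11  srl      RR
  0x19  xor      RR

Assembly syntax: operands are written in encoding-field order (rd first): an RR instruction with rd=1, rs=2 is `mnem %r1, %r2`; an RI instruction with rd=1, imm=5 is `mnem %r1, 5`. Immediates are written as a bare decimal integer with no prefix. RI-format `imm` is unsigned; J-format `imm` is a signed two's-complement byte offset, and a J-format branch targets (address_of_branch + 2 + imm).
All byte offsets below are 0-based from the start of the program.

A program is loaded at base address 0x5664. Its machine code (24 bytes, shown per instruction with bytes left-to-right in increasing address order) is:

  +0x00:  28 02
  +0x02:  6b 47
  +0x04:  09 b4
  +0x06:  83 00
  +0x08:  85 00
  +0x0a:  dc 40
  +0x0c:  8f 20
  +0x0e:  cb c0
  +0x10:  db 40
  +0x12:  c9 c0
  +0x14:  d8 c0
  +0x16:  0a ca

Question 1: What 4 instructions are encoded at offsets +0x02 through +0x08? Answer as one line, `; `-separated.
movi %r3, 71; sbi %r1, 180; pop %r3; pop %r5

+0x02: 6b 47 ⇒ word 0x6b47 (big)
  op=0x6b47>>11=0xd ⇒ movi (RI)
  [10:8] rd=3 = %r3
  [7:0] imm=71 = 71
+0x04: 09 b4 ⇒ word 0x09b4 (big)
  op=0x09b4>>11=0x1 ⇒ sbi (RI)
  [10:8] rd=1 = %r1
  [7:0] imm=180 = 180
+0x06: 83 00 ⇒ word 0x8300 (big)
  op=0x8300>>11=0x10 ⇒ pop (R)
  [10:8] rd=3 = %r3
+0x08: 85 00 ⇒ word 0x8500 (big)
  op=0x8500>>11=0x10 ⇒ pop (R)
  [10:8] rd=5 = %r5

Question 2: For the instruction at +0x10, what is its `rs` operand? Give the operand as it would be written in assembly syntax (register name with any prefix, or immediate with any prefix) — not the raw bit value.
+0x10: db 40 ⇒ word 0xdb40 (big)
  opcode bits[15:11]=0x1b: load/RR
  rd@[10:8]=0x3 ⇒ %r3
  rs@[7:5]=0x2 ⇒ %r2

%r2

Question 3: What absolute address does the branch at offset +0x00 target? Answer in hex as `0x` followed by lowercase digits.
off 0x00: read 28 02 as big → 0x2802
  op=0x2802>>11=0x5 ⇒ bne (J)
  imm: (w>>0)&0x7ff=0x2 → 2
  target = base 0x5664 + off 0x00 + 2 + imm 2 = 0x5668

0x5668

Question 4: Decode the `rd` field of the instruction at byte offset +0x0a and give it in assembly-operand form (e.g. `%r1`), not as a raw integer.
@+0a  big-endian(dc 40) = 0xdc40
  opcode bits[15:11]=0x1b: load/RR
  [10:8] rd=4 = %r4
  [7:5] rs=2 = %r2

%r4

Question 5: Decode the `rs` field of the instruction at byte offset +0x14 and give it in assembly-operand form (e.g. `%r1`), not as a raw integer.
+0x14: d8 c0 ⇒ word 0xd8c0 (big)
  opcode bits[15:11]=0x1b: load/RR
  rd: (w>>8)&0x7=0x0 → %r0
  rs: (w>>5)&0x7=0x6 → %r6

%r6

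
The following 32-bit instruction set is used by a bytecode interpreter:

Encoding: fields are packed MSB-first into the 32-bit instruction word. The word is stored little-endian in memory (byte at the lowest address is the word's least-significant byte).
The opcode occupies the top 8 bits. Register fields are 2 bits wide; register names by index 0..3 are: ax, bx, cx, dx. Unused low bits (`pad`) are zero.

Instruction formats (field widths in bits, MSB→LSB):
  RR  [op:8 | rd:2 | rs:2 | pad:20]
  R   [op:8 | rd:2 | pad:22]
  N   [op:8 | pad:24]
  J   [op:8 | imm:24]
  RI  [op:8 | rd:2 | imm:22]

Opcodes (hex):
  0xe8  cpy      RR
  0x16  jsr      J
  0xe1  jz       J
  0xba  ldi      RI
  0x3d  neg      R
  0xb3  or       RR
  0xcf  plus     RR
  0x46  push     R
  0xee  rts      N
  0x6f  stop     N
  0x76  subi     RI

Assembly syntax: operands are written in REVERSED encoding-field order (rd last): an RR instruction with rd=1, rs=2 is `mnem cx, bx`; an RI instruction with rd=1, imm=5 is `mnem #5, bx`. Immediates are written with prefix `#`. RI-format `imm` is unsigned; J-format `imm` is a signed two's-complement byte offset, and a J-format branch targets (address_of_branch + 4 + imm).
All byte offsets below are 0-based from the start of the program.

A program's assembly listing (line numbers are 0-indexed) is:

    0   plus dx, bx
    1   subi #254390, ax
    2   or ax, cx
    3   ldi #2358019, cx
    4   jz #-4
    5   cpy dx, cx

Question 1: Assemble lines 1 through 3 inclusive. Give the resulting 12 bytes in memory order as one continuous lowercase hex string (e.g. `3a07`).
1. subi fields op=0x76:8|rd=0:2|imm=254390:22 → word 7603e1b6h → b6 e1 03 76
2. or fields op=0xb3:8|rd=2:2|rs=0:2|pad=0:20 → word b3800000h → 00 00 80 b3
3. ldi fields op=0xba:8|rd=2:2|imm=2358019:22 → word baa3fb03h → 03 fb a3 ba

b6e10376000080b303fba3ba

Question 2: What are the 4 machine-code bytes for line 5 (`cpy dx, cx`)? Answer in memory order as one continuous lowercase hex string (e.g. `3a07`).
5. cpy fields op=0xe8:8|rd=2:2|rs=3:2|pad=0:20 → word e8b00000h → 00 00 b0 e8

0000b0e8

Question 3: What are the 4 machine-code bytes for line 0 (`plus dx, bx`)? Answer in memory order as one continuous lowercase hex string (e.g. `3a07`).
000070cf

L0: plus op=0xcf:8|rd=1:2|rs=3:2|pad=0:20 ⇒ 0xcf700000 ⇒ little 00 00 70 cf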